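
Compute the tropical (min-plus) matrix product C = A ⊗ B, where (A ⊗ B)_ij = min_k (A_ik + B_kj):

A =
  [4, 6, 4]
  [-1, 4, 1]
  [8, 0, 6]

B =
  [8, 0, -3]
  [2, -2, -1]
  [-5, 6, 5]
A ⊗ B =
  [-1, 4, 1]
  [-4, -1, -4]
  [1, -2, -1]

Apply the min-plus product entry-by-entry:
  C[0][0] = min over k of (A[0][0] + B[0][0] = 4 + 8 = 12, A[0][1] + B[1][0] = 6 + 2 = 8, A[0][2] + B[2][0] = 4 + -5 = -1) = -1 (attained at k = 2)
  C[0][1] = min over k of (A[0][0] + B[0][1] = 4 + 0 = 4, A[0][1] + B[1][1] = 6 + -2 = 4, A[0][2] + B[2][1] = 4 + 6 = 10) = 4 (attained at k = 0)
  C[0][2] = min over k of (A[0][0] + B[0][2] = 4 + -3 = 1, A[0][1] + B[1][2] = 6 + -1 = 5, A[0][2] + B[2][2] = 4 + 5 = 9) = 1 (attained at k = 0)
  C[1][0] = min over k of (A[1][0] + B[0][0] = -1 + 8 = 7, A[1][1] + B[1][0] = 4 + 2 = 6, A[1][2] + B[2][0] = 1 + -5 = -4) = -4 (attained at k = 2)
  C[1][1] = min over k of (A[1][0] + B[0][1] = -1 + 0 = -1, A[1][1] + B[1][1] = 4 + -2 = 2, A[1][2] + B[2][1] = 1 + 6 = 7) = -1 (attained at k = 0)
  C[1][2] = min over k of (A[1][0] + B[0][2] = -1 + -3 = -4, A[1][1] + B[1][2] = 4 + -1 = 3, A[1][2] + B[2][2] = 1 + 5 = 6) = -4 (attained at k = 0)
  C[2][0] = min over k of (A[2][0] + B[0][0] = 8 + 8 = 16, A[2][1] + B[1][0] = 0 + 2 = 2, A[2][2] + B[2][0] = 6 + -5 = 1) = 1 (attained at k = 2)
  C[2][1] = min over k of (A[2][0] + B[0][1] = 8 + 0 = 8, A[2][1] + B[1][1] = 0 + -2 = -2, A[2][2] + B[2][1] = 6 + 6 = 12) = -2 (attained at k = 1)
  C[2][2] = min over k of (A[2][0] + B[0][2] = 8 + -3 = 5, A[2][1] + B[1][2] = 0 + -1 = -1, A[2][2] + B[2][2] = 6 + 5 = 11) = -1 (attained at k = 1)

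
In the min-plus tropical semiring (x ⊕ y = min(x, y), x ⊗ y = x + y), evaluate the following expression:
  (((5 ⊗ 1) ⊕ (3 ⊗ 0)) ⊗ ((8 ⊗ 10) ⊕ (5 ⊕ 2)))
(((5 ⊗ 1) ⊕ (3 ⊗ 0)) ⊗ ((8 ⊗ 10) ⊕ (5 ⊕ 2))) = 5

Expand innermost to outermost. Recall ⊕ takes the minimum of its arguments and ⊗ takes their sum. Working out the expression (((5 ⊗ 1) ⊕ (3 ⊗ 0)) ⊗ ((8 ⊗ 10) ⊕ (5 ⊕ 2))) gives 5.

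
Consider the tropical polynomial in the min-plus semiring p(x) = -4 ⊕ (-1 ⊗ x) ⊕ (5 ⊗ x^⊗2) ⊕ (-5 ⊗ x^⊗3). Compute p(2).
p(2) = -4

A tropical monomial a ⊗ x^⊗i evaluates to a + i · x. Evaluating each term at x = 2:
  Term 0 contributes -4 + 0 · 2 = -4
  Term 1 contributes -1 + 1 · 2 = 1
  Term 2 contributes 5 + 2 · 2 = 9
  Term 3 contributes -5 + 3 · 2 = 1
p(2) = ⊕ of these = min[-4, 1, 9, 1] = -4.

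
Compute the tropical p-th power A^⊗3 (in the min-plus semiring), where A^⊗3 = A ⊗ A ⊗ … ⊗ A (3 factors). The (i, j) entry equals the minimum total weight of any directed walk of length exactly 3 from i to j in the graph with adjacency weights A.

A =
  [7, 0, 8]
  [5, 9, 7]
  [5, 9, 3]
A^⊗3 =
  [12, 5, 10]
  [10, 12, 12]
  [10, 8, 9]

Each entry (A^⊗3)_ij equals the minimum over all length-3 walks i = v_0 → v_1 → … → v_3 = j of Σ_t A[v_t][v_{t+1}]. For example, for (i, j) = (0, 2) we minimise over 9 possible intermediate vertex sequences; the minimum is 10, attained along the walk 0 → 1 → 2 → 2.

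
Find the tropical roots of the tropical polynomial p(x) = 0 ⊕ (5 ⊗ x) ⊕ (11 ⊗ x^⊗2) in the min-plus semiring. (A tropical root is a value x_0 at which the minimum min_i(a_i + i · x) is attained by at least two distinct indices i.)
Roots: {-6, -5}

Each tropical root is a break point of the lower envelope of the lines y = a_i + i · x (there are 3 lines, with slopes 0, 1, ..., 2). Only the lines that attain the minimum somewhere contribute to roots; other lines are dominated. Here the surviving (envelope) indices are i = 2, i = 1, i = 0.
Intersections between consecutive envelope lines give the roots: for adjacent envelope indices i < j the intersection is x = (a_i − a_j) / (j − i). Reading off the sorted break points: {-6, -5}.
Verification: at each break x_0, at least two indices attain the minimum of min_i(a_i + i · x_0).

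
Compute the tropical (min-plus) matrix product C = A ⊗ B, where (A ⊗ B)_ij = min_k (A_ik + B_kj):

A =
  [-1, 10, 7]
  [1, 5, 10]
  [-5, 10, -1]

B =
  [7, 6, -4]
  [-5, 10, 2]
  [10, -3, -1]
A ⊗ B =
  [5, 4, -5]
  [0, 7, -3]
  [2, -4, -9]

Apply the min-plus product entry-by-entry:
  C[0][0] = min over k of (A[0][0] + B[0][0] = -1 + 7 = 6, A[0][1] + B[1][0] = 10 + -5 = 5, A[0][2] + B[2][0] = 7 + 10 = 17) = 5 (attained at k = 1)
  C[0][1] = min over k of (A[0][0] + B[0][1] = -1 + 6 = 5, A[0][1] + B[1][1] = 10 + 10 = 20, A[0][2] + B[2][1] = 7 + -3 = 4) = 4 (attained at k = 2)
  C[0][2] = min over k of (A[0][0] + B[0][2] = -1 + -4 = -5, A[0][1] + B[1][2] = 10 + 2 = 12, A[0][2] + B[2][2] = 7 + -1 = 6) = -5 (attained at k = 0)
  C[1][0] = min over k of (A[1][0] + B[0][0] = 1 + 7 = 8, A[1][1] + B[1][0] = 5 + -5 = 0, A[1][2] + B[2][0] = 10 + 10 = 20) = 0 (attained at k = 1)
  C[1][1] = min over k of (A[1][0] + B[0][1] = 1 + 6 = 7, A[1][1] + B[1][1] = 5 + 10 = 15, A[1][2] + B[2][1] = 10 + -3 = 7) = 7 (attained at k = 0)
  C[1][2] = min over k of (A[1][0] + B[0][2] = 1 + -4 = -3, A[1][1] + B[1][2] = 5 + 2 = 7, A[1][2] + B[2][2] = 10 + -1 = 9) = -3 (attained at k = 0)
  C[2][0] = min over k of (A[2][0] + B[0][0] = -5 + 7 = 2, A[2][1] + B[1][0] = 10 + -5 = 5, A[2][2] + B[2][0] = -1 + 10 = 9) = 2 (attained at k = 0)
  C[2][1] = min over k of (A[2][0] + B[0][1] = -5 + 6 = 1, A[2][1] + B[1][1] = 10 + 10 = 20, A[2][2] + B[2][1] = -1 + -3 = -4) = -4 (attained at k = 2)
  C[2][2] = min over k of (A[2][0] + B[0][2] = -5 + -4 = -9, A[2][1] + B[1][2] = 10 + 2 = 12, A[2][2] + B[2][2] = -1 + -1 = -2) = -9 (attained at k = 0)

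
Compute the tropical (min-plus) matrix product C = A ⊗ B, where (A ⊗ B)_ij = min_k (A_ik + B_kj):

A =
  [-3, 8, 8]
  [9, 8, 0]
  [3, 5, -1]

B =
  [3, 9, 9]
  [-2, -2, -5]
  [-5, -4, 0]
A ⊗ B =
  [0, 4, 3]
  [-5, -4, 0]
  [-6, -5, -1]

Apply the min-plus product entry-by-entry:
  C[0][0] = min over k of (A[0][0] + B[0][0] = -3 + 3 = 0, A[0][1] + B[1][0] = 8 + -2 = 6, A[0][2] + B[2][0] = 8 + -5 = 3) = 0 (attained at k = 0)
  C[0][1] = min over k of (A[0][0] + B[0][1] = -3 + 9 = 6, A[0][1] + B[1][1] = 8 + -2 = 6, A[0][2] + B[2][1] = 8 + -4 = 4) = 4 (attained at k = 2)
  C[0][2] = min over k of (A[0][0] + B[0][2] = -3 + 9 = 6, A[0][1] + B[1][2] = 8 + -5 = 3, A[0][2] + B[2][2] = 8 + 0 = 8) = 3 (attained at k = 1)
  C[1][0] = min over k of (A[1][0] + B[0][0] = 9 + 3 = 12, A[1][1] + B[1][0] = 8 + -2 = 6, A[1][2] + B[2][0] = 0 + -5 = -5) = -5 (attained at k = 2)
  C[1][1] = min over k of (A[1][0] + B[0][1] = 9 + 9 = 18, A[1][1] + B[1][1] = 8 + -2 = 6, A[1][2] + B[2][1] = 0 + -4 = -4) = -4 (attained at k = 2)
  C[1][2] = min over k of (A[1][0] + B[0][2] = 9 + 9 = 18, A[1][1] + B[1][2] = 8 + -5 = 3, A[1][2] + B[2][2] = 0 + 0 = 0) = 0 (attained at k = 2)
  C[2][0] = min over k of (A[2][0] + B[0][0] = 3 + 3 = 6, A[2][1] + B[1][0] = 5 + -2 = 3, A[2][2] + B[2][0] = -1 + -5 = -6) = -6 (attained at k = 2)
  C[2][1] = min over k of (A[2][0] + B[0][1] = 3 + 9 = 12, A[2][1] + B[1][1] = 5 + -2 = 3, A[2][2] + B[2][1] = -1 + -4 = -5) = -5 (attained at k = 2)
  C[2][2] = min over k of (A[2][0] + B[0][2] = 3 + 9 = 12, A[2][1] + B[1][2] = 5 + -5 = 0, A[2][2] + B[2][2] = -1 + 0 = -1) = -1 (attained at k = 2)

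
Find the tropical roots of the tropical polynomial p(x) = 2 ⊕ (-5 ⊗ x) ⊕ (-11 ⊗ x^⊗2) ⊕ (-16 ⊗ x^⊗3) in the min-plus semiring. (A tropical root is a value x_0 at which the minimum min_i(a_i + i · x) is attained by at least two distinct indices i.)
Roots: {5, 6, 7}

Each tropical root is a break point of the lower envelope of the lines y = a_i + i · x (there are 4 lines, with slopes 0, 1, ..., 3). Only the lines that attain the minimum somewhere contribute to roots; other lines are dominated. Here the surviving (envelope) indices are i = 3, i = 2, i = 1, i = 0.
Intersections between consecutive envelope lines give the roots: for adjacent envelope indices i < j the intersection is x = (a_i − a_j) / (j − i). Reading off the sorted break points: {5, 6, 7}.
Verification: at each break x_0, at least two indices attain the minimum of min_i(a_i + i · x_0).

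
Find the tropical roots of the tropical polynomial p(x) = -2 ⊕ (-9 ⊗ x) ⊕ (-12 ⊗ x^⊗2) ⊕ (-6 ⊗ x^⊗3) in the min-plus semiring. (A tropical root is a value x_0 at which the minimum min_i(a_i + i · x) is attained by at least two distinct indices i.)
Roots: {-6, 3, 7}

Each tropical root is a break point of the lower envelope of the lines y = a_i + i · x (there are 4 lines, with slopes 0, 1, ..., 3). Only the lines that attain the minimum somewhere contribute to roots; other lines are dominated. Here the surviving (envelope) indices are i = 3, i = 2, i = 1, i = 0.
Intersections between consecutive envelope lines give the roots: for adjacent envelope indices i < j the intersection is x = (a_i − a_j) / (j − i). Reading off the sorted break points: {-6, 3, 7}.
Verification: at each break x_0, at least two indices attain the minimum of min_i(a_i + i · x_0).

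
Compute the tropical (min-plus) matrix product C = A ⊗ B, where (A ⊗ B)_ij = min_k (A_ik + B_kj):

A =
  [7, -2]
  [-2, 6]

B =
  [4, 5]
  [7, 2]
A ⊗ B =
  [5, 0]
  [2, 3]

Apply the min-plus product entry-by-entry:
  C[0][0] = min over k of (A[0][0] + B[0][0] = 7 + 4 = 11, A[0][1] + B[1][0] = -2 + 7 = 5) = 5 (attained at k = 1)
  C[0][1] = min over k of (A[0][0] + B[0][1] = 7 + 5 = 12, A[0][1] + B[1][1] = -2 + 2 = 0) = 0 (attained at k = 1)
  C[1][0] = min over k of (A[1][0] + B[0][0] = -2 + 4 = 2, A[1][1] + B[1][0] = 6 + 7 = 13) = 2 (attained at k = 0)
  C[1][1] = min over k of (A[1][0] + B[0][1] = -2 + 5 = 3, A[1][1] + B[1][1] = 6 + 2 = 8) = 3 (attained at k = 0)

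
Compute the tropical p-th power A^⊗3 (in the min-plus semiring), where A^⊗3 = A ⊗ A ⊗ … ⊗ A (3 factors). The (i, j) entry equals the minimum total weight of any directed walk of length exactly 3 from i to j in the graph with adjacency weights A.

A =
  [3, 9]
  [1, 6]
A^⊗3 =
  [9, 15]
  [7, 13]

Each entry (A^⊗3)_ij equals the minimum over all length-3 walks i = v_0 → v_1 → … → v_3 = j of Σ_t A[v_t][v_{t+1}]. For example, for (i, j) = (0, 1) we minimise over 4 possible intermediate vertex sequences; the minimum is 15, attained along the walk 0 → 0 → 0 → 1.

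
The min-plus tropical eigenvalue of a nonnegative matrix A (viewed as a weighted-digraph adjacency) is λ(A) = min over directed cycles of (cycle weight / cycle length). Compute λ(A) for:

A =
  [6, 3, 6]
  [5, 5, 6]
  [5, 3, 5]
λ(A) = 4

Enumerate directed cycles and compute their means (weight / length). Sample:
  cycle 0 → 0: weight = 6, length = 1, mean = 6/1 ≈ 6.000
  cycle 1 → 1: weight = 5, length = 1, mean = 5/1 ≈ 5.000
  cycle 2 → 2: weight = 5, length = 1, mean = 5/1 ≈ 5.000
  cycle 0 → 1 → 0: weight = 8, length = 2, mean = 8/2 ≈ 4.000
  cycle 0 → 2 → 0: weight = 11, length = 2, mean = 11/2 ≈ 5.500
  cycle 1 → 0 → 1: weight = 8, length = 2, mean = 8/2 ≈ 4.000
Minimum mean = 4.000, attained e.g. along the cycle 0 → 1 → 0 with weight 8 and length 2. So λ(A) = 8/2 = 4.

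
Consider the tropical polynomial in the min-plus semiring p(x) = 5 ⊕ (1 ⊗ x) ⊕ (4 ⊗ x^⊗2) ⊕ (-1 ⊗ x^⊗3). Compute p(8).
p(8) = 5

A tropical monomial a ⊗ x^⊗i evaluates to a + i · x. Evaluating each term at x = 8:
  Term 0 contributes 5 + 0 · 8 = 5
  Term 1 contributes 1 + 1 · 8 = 9
  Term 2 contributes 4 + 2 · 8 = 20
  Term 3 contributes -1 + 3 · 8 = 23
p(8) = ⊕ of these = min[5, 9, 20, 23] = 5.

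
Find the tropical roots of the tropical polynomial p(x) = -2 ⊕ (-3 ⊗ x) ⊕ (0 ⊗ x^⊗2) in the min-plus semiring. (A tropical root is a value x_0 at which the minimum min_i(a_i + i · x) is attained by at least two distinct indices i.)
Roots: {-3, 1}

Each tropical root is a break point of the lower envelope of the lines y = a_i + i · x (there are 3 lines, with slopes 0, 1, ..., 2). Only the lines that attain the minimum somewhere contribute to roots; other lines are dominated. Here the surviving (envelope) indices are i = 2, i = 1, i = 0.
Intersections between consecutive envelope lines give the roots: for adjacent envelope indices i < j the intersection is x = (a_i − a_j) / (j − i). Reading off the sorted break points: {-3, 1}.
Verification: at each break x_0, at least two indices attain the minimum of min_i(a_i + i · x_0).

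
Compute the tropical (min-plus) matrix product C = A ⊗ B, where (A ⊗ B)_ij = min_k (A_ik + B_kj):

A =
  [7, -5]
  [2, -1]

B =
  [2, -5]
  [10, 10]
A ⊗ B =
  [5, 2]
  [4, -3]

Apply the min-plus product entry-by-entry:
  C[0][0] = min over k of (A[0][0] + B[0][0] = 7 + 2 = 9, A[0][1] + B[1][0] = -5 + 10 = 5) = 5 (attained at k = 1)
  C[0][1] = min over k of (A[0][0] + B[0][1] = 7 + -5 = 2, A[0][1] + B[1][1] = -5 + 10 = 5) = 2 (attained at k = 0)
  C[1][0] = min over k of (A[1][0] + B[0][0] = 2 + 2 = 4, A[1][1] + B[1][0] = -1 + 10 = 9) = 4 (attained at k = 0)
  C[1][1] = min over k of (A[1][0] + B[0][1] = 2 + -5 = -3, A[1][1] + B[1][1] = -1 + 10 = 9) = -3 (attained at k = 0)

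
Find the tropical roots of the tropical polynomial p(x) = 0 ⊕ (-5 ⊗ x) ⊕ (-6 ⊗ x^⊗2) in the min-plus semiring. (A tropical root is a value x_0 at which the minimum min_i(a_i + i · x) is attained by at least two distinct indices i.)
Roots: {1, 5}

Each tropical root is a break point of the lower envelope of the lines y = a_i + i · x (there are 3 lines, with slopes 0, 1, ..., 2). Only the lines that attain the minimum somewhere contribute to roots; other lines are dominated. Here the surviving (envelope) indices are i = 2, i = 1, i = 0.
Intersections between consecutive envelope lines give the roots: for adjacent envelope indices i < j the intersection is x = (a_i − a_j) / (j − i). Reading off the sorted break points: {1, 5}.
Verification: at each break x_0, at least two indices attain the minimum of min_i(a_i + i · x_0).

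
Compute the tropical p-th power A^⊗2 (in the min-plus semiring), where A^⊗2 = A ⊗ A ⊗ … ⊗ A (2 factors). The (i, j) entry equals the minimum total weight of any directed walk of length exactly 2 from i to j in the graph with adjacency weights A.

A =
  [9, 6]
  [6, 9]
A^⊗2 =
  [12, 15]
  [15, 12]

Each entry (A^⊗2)_ij equals the minimum over all length-2 walks i = v_0 → v_1 → … → v_2 = j of Σ_t A[v_t][v_{t+1}]. For example, for (i, j) = (0, 1) we minimise over 2 possible intermediate vertex sequences; the minimum is 15, attained along the walk 0 → 0 → 1.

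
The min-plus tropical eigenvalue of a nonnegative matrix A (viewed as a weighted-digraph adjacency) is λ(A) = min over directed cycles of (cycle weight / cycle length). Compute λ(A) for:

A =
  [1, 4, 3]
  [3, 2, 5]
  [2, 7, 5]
λ(A) = 1

Enumerate directed cycles and compute their means (weight / length). Sample:
  cycle 0 → 0: weight = 1, length = 1, mean = 1/1 ≈ 1.000
  cycle 1 → 1: weight = 2, length = 1, mean = 2/1 ≈ 2.000
  cycle 2 → 2: weight = 5, length = 1, mean = 5/1 ≈ 5.000
  cycle 0 → 1 → 0: weight = 7, length = 2, mean = 7/2 ≈ 3.500
  cycle 0 → 2 → 0: weight = 5, length = 2, mean = 5/2 ≈ 2.500
  cycle 1 → 0 → 1: weight = 7, length = 2, mean = 7/2 ≈ 3.500
Minimum mean = 1.000, attained e.g. along the cycle 0 → 0 with weight 1 and length 1. So λ(A) = 1/1 = 1.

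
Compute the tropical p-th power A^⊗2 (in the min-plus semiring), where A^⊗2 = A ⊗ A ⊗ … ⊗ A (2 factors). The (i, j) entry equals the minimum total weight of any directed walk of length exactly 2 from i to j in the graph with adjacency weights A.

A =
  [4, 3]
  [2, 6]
A^⊗2 =
  [5, 7]
  [6, 5]

Each entry (A^⊗2)_ij equals the minimum over all length-2 walks i = v_0 → v_1 → … → v_2 = j of Σ_t A[v_t][v_{t+1}]. For example, for (i, j) = (0, 1) we minimise over 2 possible intermediate vertex sequences; the minimum is 7, attained along the walk 0 → 0 → 1.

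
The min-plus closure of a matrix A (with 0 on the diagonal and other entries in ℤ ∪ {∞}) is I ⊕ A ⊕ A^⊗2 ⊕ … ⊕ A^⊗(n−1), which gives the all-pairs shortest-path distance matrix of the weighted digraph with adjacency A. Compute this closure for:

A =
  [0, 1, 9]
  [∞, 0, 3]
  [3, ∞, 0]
Closure =
  [0, 1, 4]
  [6, 0, 3]
  [3, 4, 0]

This is the Floyd-Warshall all-pairs shortest-path computation. For each intermediate vertex k = 0, 1, …, 2, update dist[i][j] ← min(dist[i][j], dist[i][k] + dist[k][j]). The final matrix gives, for each (i, j), the minimum total weight of any directed path from i to j (possibly empty when i = j).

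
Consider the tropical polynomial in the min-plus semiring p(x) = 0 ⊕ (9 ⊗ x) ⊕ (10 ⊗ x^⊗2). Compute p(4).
p(4) = 0

A tropical monomial a ⊗ x^⊗i evaluates to a + i · x. Evaluating each term at x = 4:
  Term 0 contributes 0 + 0 · 4 = 0
  Term 1 contributes 9 + 1 · 4 = 13
  Term 2 contributes 10 + 2 · 4 = 18
p(4) = ⊕ of these = min[0, 13, 18] = 0.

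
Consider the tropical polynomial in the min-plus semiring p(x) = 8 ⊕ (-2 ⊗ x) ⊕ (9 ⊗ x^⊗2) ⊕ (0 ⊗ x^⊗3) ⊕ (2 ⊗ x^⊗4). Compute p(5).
p(5) = 3

A tropical monomial a ⊗ x^⊗i evaluates to a + i · x. Evaluating each term at x = 5:
  Term 0 contributes 8 + 0 · 5 = 8
  Term 1 contributes -2 + 1 · 5 = 3
  Term 2 contributes 9 + 2 · 5 = 19
  Term 3 contributes 0 + 3 · 5 = 15
  Term 4 contributes 2 + 4 · 5 = 22
p(5) = ⊕ of these = min[8, 3, 19, 15, 22] = 3.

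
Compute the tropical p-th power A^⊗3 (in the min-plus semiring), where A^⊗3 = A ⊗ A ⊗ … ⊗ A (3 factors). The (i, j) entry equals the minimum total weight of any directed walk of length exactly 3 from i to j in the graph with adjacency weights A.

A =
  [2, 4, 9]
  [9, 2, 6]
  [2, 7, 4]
A^⊗3 =
  [6, 8, 12]
  [10, 6, 10]
  [6, 8, 12]

Each entry (A^⊗3)_ij equals the minimum over all length-3 walks i = v_0 → v_1 → … → v_3 = j of Σ_t A[v_t][v_{t+1}]. For example, for (i, j) = (0, 2) we minimise over 9 possible intermediate vertex sequences; the minimum is 12, attained along the walk 0 → 0 → 1 → 2.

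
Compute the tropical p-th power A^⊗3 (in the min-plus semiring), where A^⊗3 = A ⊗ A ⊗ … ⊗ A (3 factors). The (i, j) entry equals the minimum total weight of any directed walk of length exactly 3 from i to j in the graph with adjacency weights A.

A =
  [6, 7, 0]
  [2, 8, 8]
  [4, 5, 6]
A^⊗3 =
  [7, 11, 4]
  [6, 7, 8]
  [8, 9, 7]

Each entry (A^⊗3)_ij equals the minimum over all length-3 walks i = v_0 → v_1 → … → v_3 = j of Σ_t A[v_t][v_{t+1}]. For example, for (i, j) = (0, 2) we minimise over 9 possible intermediate vertex sequences; the minimum is 4, attained along the walk 0 → 2 → 0 → 2.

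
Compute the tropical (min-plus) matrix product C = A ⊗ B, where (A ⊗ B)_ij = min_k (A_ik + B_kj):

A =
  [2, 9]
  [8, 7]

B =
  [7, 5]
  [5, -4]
A ⊗ B =
  [9, 5]
  [12, 3]

Apply the min-plus product entry-by-entry:
  C[0][0] = min over k of (A[0][0] + B[0][0] = 2 + 7 = 9, A[0][1] + B[1][0] = 9 + 5 = 14) = 9 (attained at k = 0)
  C[0][1] = min over k of (A[0][0] + B[0][1] = 2 + 5 = 7, A[0][1] + B[1][1] = 9 + -4 = 5) = 5 (attained at k = 1)
  C[1][0] = min over k of (A[1][0] + B[0][0] = 8 + 7 = 15, A[1][1] + B[1][0] = 7 + 5 = 12) = 12 (attained at k = 1)
  C[1][1] = min over k of (A[1][0] + B[0][1] = 8 + 5 = 13, A[1][1] + B[1][1] = 7 + -4 = 3) = 3 (attained at k = 1)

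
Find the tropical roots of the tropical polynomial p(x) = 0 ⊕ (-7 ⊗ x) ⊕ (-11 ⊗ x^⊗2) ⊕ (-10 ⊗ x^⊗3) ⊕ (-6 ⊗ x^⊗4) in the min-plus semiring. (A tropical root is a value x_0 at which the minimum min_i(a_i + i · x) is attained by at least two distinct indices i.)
Roots: {-4, -1, 4, 7}

Each tropical root is a break point of the lower envelope of the lines y = a_i + i · x (there are 5 lines, with slopes 0, 1, ..., 4). Only the lines that attain the minimum somewhere contribute to roots; other lines are dominated. Here the surviving (envelope) indices are i = 4, i = 3, i = 2, i = 1, i = 0.
Intersections between consecutive envelope lines give the roots: for adjacent envelope indices i < j the intersection is x = (a_i − a_j) / (j − i). Reading off the sorted break points: {-4, -1, 4, 7}.
Verification: at each break x_0, at least two indices attain the minimum of min_i(a_i + i · x_0).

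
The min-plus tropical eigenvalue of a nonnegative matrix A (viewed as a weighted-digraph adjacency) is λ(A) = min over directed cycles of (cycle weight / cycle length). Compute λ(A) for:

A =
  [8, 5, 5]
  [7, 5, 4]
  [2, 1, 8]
λ(A) = 5/2

Enumerate directed cycles and compute their means (weight / length). Sample:
  cycle 0 → 0: weight = 8, length = 1, mean = 8/1 ≈ 8.000
  cycle 1 → 1: weight = 5, length = 1, mean = 5/1 ≈ 5.000
  cycle 2 → 2: weight = 8, length = 1, mean = 8/1 ≈ 8.000
  cycle 0 → 1 → 0: weight = 12, length = 2, mean = 12/2 ≈ 6.000
  cycle 0 → 2 → 0: weight = 7, length = 2, mean = 7/2 ≈ 3.500
  cycle 1 → 0 → 1: weight = 12, length = 2, mean = 12/2 ≈ 6.000
Minimum mean = 2.500, attained e.g. along the cycle 1 → 2 → 1 with weight 5 and length 2. So λ(A) = 5/2 = 5/2.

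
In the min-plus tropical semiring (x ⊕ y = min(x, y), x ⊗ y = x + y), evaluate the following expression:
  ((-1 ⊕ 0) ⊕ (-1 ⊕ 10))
((-1 ⊕ 0) ⊕ (-1 ⊕ 10)) = -1

Expand innermost to outermost. Recall ⊕ takes the minimum of its arguments and ⊗ takes their sum. Working out the expression ((-1 ⊕ 0) ⊕ (-1 ⊕ 10)) gives -1.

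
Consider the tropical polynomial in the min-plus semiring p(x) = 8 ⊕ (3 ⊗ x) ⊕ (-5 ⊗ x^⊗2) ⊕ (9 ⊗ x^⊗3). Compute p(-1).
p(-1) = -7

A tropical monomial a ⊗ x^⊗i evaluates to a + i · x. Evaluating each term at x = -1:
  Term 0 contributes 8 + 0 · -1 = 8
  Term 1 contributes 3 + 1 · -1 = 2
  Term 2 contributes -5 + 2 · -1 = -7
  Term 3 contributes 9 + 3 · -1 = 6
p(-1) = ⊕ of these = min[8, 2, -7, 6] = -7.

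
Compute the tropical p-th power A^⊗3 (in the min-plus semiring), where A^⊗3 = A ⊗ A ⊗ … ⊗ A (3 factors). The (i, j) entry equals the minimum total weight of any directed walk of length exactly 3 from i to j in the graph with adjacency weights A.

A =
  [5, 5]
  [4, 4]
A^⊗3 =
  [13, 13]
  [12, 12]

Each entry (A^⊗3)_ij equals the minimum over all length-3 walks i = v_0 → v_1 → … → v_3 = j of Σ_t A[v_t][v_{t+1}]. For example, for (i, j) = (0, 1) we minimise over 4 possible intermediate vertex sequences; the minimum is 13, attained along the walk 0 → 1 → 1 → 1.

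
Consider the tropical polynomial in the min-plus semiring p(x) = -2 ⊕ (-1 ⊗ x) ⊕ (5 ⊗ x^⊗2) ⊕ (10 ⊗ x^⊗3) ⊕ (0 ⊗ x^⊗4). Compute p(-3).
p(-3) = -12

A tropical monomial a ⊗ x^⊗i evaluates to a + i · x. Evaluating each term at x = -3:
  Term 0 contributes -2 + 0 · -3 = -2
  Term 1 contributes -1 + 1 · -3 = -4
  Term 2 contributes 5 + 2 · -3 = -1
  Term 3 contributes 10 + 3 · -3 = 1
  Term 4 contributes 0 + 4 · -3 = -12
p(-3) = ⊕ of these = min[-2, -4, -1, 1, -12] = -12.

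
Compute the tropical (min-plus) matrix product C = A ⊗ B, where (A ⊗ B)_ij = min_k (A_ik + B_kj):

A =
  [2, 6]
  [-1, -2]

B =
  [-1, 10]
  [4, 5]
A ⊗ B =
  [1, 11]
  [-2, 3]

Apply the min-plus product entry-by-entry:
  C[0][0] = min over k of (A[0][0] + B[0][0] = 2 + -1 = 1, A[0][1] + B[1][0] = 6 + 4 = 10) = 1 (attained at k = 0)
  C[0][1] = min over k of (A[0][0] + B[0][1] = 2 + 10 = 12, A[0][1] + B[1][1] = 6 + 5 = 11) = 11 (attained at k = 1)
  C[1][0] = min over k of (A[1][0] + B[0][0] = -1 + -1 = -2, A[1][1] + B[1][0] = -2 + 4 = 2) = -2 (attained at k = 0)
  C[1][1] = min over k of (A[1][0] + B[0][1] = -1 + 10 = 9, A[1][1] + B[1][1] = -2 + 5 = 3) = 3 (attained at k = 1)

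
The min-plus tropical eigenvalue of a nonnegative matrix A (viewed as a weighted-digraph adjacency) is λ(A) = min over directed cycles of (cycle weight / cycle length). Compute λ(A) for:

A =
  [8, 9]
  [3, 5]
λ(A) = 5

Enumerate directed cycles and compute their means (weight / length). Sample:
  cycle 0 → 0: weight = 8, length = 1, mean = 8/1 ≈ 8.000
  cycle 1 → 1: weight = 5, length = 1, mean = 5/1 ≈ 5.000
  cycle 0 → 1 → 0: weight = 12, length = 2, mean = 12/2 ≈ 6.000
  cycle 1 → 0 → 1: weight = 12, length = 2, mean = 12/2 ≈ 6.000
Minimum mean = 5.000, attained e.g. along the cycle 1 → 1 with weight 5 and length 1. So λ(A) = 5/1 = 5.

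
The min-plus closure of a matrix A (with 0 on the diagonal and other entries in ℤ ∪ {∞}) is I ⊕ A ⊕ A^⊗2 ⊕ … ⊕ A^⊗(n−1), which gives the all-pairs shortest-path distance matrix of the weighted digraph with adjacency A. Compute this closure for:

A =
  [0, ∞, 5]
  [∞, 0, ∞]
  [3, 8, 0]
Closure =
  [0, 13, 5]
  [∞, 0, ∞]
  [3, 8, 0]

This is the Floyd-Warshall all-pairs shortest-path computation. For each intermediate vertex k = 0, 1, …, 2, update dist[i][j] ← min(dist[i][j], dist[i][k] + dist[k][j]). The final matrix gives, for each (i, j), the minimum total weight of any directed path from i to j (possibly empty when i = j).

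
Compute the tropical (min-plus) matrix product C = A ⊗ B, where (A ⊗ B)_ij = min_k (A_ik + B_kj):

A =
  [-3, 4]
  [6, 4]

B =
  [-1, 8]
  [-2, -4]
A ⊗ B =
  [-4, 0]
  [2, 0]

Apply the min-plus product entry-by-entry:
  C[0][0] = min over k of (A[0][0] + B[0][0] = -3 + -1 = -4, A[0][1] + B[1][0] = 4 + -2 = 2) = -4 (attained at k = 0)
  C[0][1] = min over k of (A[0][0] + B[0][1] = -3 + 8 = 5, A[0][1] + B[1][1] = 4 + -4 = 0) = 0 (attained at k = 1)
  C[1][0] = min over k of (A[1][0] + B[0][0] = 6 + -1 = 5, A[1][1] + B[1][0] = 4 + -2 = 2) = 2 (attained at k = 1)
  C[1][1] = min over k of (A[1][0] + B[0][1] = 6 + 8 = 14, A[1][1] + B[1][1] = 4 + -4 = 0) = 0 (attained at k = 1)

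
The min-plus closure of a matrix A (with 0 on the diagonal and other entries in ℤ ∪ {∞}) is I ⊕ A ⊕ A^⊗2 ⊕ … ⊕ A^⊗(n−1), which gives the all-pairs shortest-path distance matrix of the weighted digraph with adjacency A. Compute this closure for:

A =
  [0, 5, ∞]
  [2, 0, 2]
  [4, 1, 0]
Closure =
  [0, 5, 7]
  [2, 0, 2]
  [3, 1, 0]

This is the Floyd-Warshall all-pairs shortest-path computation. For each intermediate vertex k = 0, 1, …, 2, update dist[i][j] ← min(dist[i][j], dist[i][k] + dist[k][j]). The final matrix gives, for each (i, j), the minimum total weight of any directed path from i to j (possibly empty when i = j).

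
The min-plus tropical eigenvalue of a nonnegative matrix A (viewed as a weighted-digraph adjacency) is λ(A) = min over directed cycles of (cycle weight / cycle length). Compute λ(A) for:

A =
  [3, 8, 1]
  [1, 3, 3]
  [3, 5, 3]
λ(A) = 2

Enumerate directed cycles and compute their means (weight / length). Sample:
  cycle 0 → 0: weight = 3, length = 1, mean = 3/1 ≈ 3.000
  cycle 1 → 1: weight = 3, length = 1, mean = 3/1 ≈ 3.000
  cycle 2 → 2: weight = 3, length = 1, mean = 3/1 ≈ 3.000
  cycle 0 → 1 → 0: weight = 9, length = 2, mean = 9/2 ≈ 4.500
  cycle 0 → 2 → 0: weight = 4, length = 2, mean = 4/2 ≈ 2.000
  cycle 1 → 0 → 1: weight = 9, length = 2, mean = 9/2 ≈ 4.500
Minimum mean = 2.000, attained e.g. along the cycle 0 → 2 → 0 with weight 4 and length 2. So λ(A) = 4/2 = 2.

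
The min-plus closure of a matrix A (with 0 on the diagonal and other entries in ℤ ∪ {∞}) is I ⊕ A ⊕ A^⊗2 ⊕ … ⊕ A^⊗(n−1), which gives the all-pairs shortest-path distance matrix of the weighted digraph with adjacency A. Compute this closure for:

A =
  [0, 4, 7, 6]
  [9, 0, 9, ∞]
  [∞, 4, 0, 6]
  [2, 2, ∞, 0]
Closure =
  [0, 4, 7, 6]
  [9, 0, 9, 15]
  [8, 4, 0, 6]
  [2, 2, 9, 0]

This is the Floyd-Warshall all-pairs shortest-path computation. For each intermediate vertex k = 0, 1, …, 3, update dist[i][j] ← min(dist[i][j], dist[i][k] + dist[k][j]). The final matrix gives, for each (i, j), the minimum total weight of any directed path from i to j (possibly empty when i = j).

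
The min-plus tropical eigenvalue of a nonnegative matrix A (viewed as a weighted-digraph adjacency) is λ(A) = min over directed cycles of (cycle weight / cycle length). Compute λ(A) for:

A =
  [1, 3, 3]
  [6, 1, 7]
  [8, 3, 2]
λ(A) = 1

Enumerate directed cycles and compute their means (weight / length). Sample:
  cycle 0 → 0: weight = 1, length = 1, mean = 1/1 ≈ 1.000
  cycle 1 → 1: weight = 1, length = 1, mean = 1/1 ≈ 1.000
  cycle 2 → 2: weight = 2, length = 1, mean = 2/1 ≈ 2.000
  cycle 0 → 1 → 0: weight = 9, length = 2, mean = 9/2 ≈ 4.500
  cycle 0 → 2 → 0: weight = 11, length = 2, mean = 11/2 ≈ 5.500
  cycle 1 → 0 → 1: weight = 9, length = 2, mean = 9/2 ≈ 4.500
Minimum mean = 1.000, attained e.g. along the cycle 0 → 0 with weight 1 and length 1. So λ(A) = 1/1 = 1.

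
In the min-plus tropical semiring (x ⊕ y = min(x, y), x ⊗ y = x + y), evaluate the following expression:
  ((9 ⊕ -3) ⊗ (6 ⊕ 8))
((9 ⊕ -3) ⊗ (6 ⊕ 8)) = 3

Expand innermost to outermost. Recall ⊕ takes the minimum of its arguments and ⊗ takes their sum. Working out the expression ((9 ⊕ -3) ⊗ (6 ⊕ 8)) gives 3.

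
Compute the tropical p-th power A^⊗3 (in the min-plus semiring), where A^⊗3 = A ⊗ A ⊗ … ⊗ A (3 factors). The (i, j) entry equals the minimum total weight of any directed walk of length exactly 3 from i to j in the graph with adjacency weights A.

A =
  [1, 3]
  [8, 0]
A^⊗3 =
  [3, 3]
  [8, 0]

Each entry (A^⊗3)_ij equals the minimum over all length-3 walks i = v_0 → v_1 → … → v_3 = j of Σ_t A[v_t][v_{t+1}]. For example, for (i, j) = (0, 1) we minimise over 4 possible intermediate vertex sequences; the minimum is 3, attained along the walk 0 → 1 → 1 → 1.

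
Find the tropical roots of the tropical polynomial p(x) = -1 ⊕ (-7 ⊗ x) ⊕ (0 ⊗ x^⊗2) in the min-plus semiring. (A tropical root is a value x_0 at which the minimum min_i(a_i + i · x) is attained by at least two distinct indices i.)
Roots: {-7, 6}

Each tropical root is a break point of the lower envelope of the lines y = a_i + i · x (there are 3 lines, with slopes 0, 1, ..., 2). Only the lines that attain the minimum somewhere contribute to roots; other lines are dominated. Here the surviving (envelope) indices are i = 2, i = 1, i = 0.
Intersections between consecutive envelope lines give the roots: for adjacent envelope indices i < j the intersection is x = (a_i − a_j) / (j − i). Reading off the sorted break points: {-7, 6}.
Verification: at each break x_0, at least two indices attain the minimum of min_i(a_i + i · x_0).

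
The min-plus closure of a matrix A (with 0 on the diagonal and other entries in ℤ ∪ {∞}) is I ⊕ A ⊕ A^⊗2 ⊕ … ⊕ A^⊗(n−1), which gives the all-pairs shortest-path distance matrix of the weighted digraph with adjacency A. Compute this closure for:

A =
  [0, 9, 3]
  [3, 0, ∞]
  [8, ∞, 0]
Closure =
  [0, 9, 3]
  [3, 0, 6]
  [8, 17, 0]

This is the Floyd-Warshall all-pairs shortest-path computation. For each intermediate vertex k = 0, 1, …, 2, update dist[i][j] ← min(dist[i][j], dist[i][k] + dist[k][j]). The final matrix gives, for each (i, j), the minimum total weight of any directed path from i to j (possibly empty when i = j).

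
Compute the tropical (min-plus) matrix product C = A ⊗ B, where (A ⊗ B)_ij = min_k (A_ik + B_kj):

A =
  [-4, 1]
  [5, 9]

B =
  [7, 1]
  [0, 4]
A ⊗ B =
  [1, -3]
  [9, 6]

Apply the min-plus product entry-by-entry:
  C[0][0] = min over k of (A[0][0] + B[0][0] = -4 + 7 = 3, A[0][1] + B[1][0] = 1 + 0 = 1) = 1 (attained at k = 1)
  C[0][1] = min over k of (A[0][0] + B[0][1] = -4 + 1 = -3, A[0][1] + B[1][1] = 1 + 4 = 5) = -3 (attained at k = 0)
  C[1][0] = min over k of (A[1][0] + B[0][0] = 5 + 7 = 12, A[1][1] + B[1][0] = 9 + 0 = 9) = 9 (attained at k = 1)
  C[1][1] = min over k of (A[1][0] + B[0][1] = 5 + 1 = 6, A[1][1] + B[1][1] = 9 + 4 = 13) = 6 (attained at k = 0)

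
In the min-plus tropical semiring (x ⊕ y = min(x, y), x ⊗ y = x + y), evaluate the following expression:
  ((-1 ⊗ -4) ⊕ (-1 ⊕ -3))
((-1 ⊗ -4) ⊕ (-1 ⊕ -3)) = -5

Expand innermost to outermost. Recall ⊕ takes the minimum of its arguments and ⊗ takes their sum. Working out the expression ((-1 ⊗ -4) ⊕ (-1 ⊕ -3)) gives -5.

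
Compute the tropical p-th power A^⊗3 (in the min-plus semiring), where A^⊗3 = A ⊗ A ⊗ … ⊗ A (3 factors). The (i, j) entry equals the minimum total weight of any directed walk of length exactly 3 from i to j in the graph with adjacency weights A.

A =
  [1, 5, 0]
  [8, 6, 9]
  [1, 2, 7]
A^⊗3 =
  [2, 3, 1]
  [9, 10, 9]
  [2, 3, 2]

Each entry (A^⊗3)_ij equals the minimum over all length-3 walks i = v_0 → v_1 → … → v_3 = j of Σ_t A[v_t][v_{t+1}]. For example, for (i, j) = (0, 2) we minimise over 9 possible intermediate vertex sequences; the minimum is 1, attained along the walk 0 → 2 → 0 → 2.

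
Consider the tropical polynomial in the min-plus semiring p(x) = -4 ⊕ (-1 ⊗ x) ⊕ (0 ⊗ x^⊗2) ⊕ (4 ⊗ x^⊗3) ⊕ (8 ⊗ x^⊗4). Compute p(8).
p(8) = -4

A tropical monomial a ⊗ x^⊗i evaluates to a + i · x. Evaluating each term at x = 8:
  Term 0 contributes -4 + 0 · 8 = -4
  Term 1 contributes -1 + 1 · 8 = 7
  Term 2 contributes 0 + 2 · 8 = 16
  Term 3 contributes 4 + 3 · 8 = 28
  Term 4 contributes 8 + 4 · 8 = 40
p(8) = ⊕ of these = min[-4, 7, 16, 28, 40] = -4.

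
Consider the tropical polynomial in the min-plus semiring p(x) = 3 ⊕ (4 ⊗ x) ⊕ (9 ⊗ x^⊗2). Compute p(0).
p(0) = 3

A tropical monomial a ⊗ x^⊗i evaluates to a + i · x. Evaluating each term at x = 0:
  Term 0 contributes 3 + 0 · 0 = 3
  Term 1 contributes 4 + 1 · 0 = 4
  Term 2 contributes 9 + 2 · 0 = 9
p(0) = ⊕ of these = min[3, 4, 9] = 3.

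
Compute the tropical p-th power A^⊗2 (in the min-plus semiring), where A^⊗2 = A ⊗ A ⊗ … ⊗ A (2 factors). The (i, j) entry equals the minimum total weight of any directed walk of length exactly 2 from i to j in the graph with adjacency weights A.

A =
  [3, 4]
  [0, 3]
A^⊗2 =
  [4, 7]
  [3, 4]

Each entry (A^⊗2)_ij equals the minimum over all length-2 walks i = v_0 → v_1 → … → v_2 = j of Σ_t A[v_t][v_{t+1}]. For example, for (i, j) = (0, 1) we minimise over 2 possible intermediate vertex sequences; the minimum is 7, attained along the walk 0 → 0 → 1.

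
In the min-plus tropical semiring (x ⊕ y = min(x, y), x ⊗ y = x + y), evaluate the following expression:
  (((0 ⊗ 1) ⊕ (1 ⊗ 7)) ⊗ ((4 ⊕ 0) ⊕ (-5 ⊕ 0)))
(((0 ⊗ 1) ⊕ (1 ⊗ 7)) ⊗ ((4 ⊕ 0) ⊕ (-5 ⊕ 0))) = -4

Expand innermost to outermost. Recall ⊕ takes the minimum of its arguments and ⊗ takes their sum. Working out the expression (((0 ⊗ 1) ⊕ (1 ⊗ 7)) ⊗ ((4 ⊕ 0) ⊕ (-5 ⊕ 0))) gives -4.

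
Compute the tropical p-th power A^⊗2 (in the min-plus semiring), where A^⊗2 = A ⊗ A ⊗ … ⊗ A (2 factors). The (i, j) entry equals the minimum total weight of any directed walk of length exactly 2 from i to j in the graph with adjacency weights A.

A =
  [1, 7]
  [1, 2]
A^⊗2 =
  [2, 8]
  [2, 4]

Each entry (A^⊗2)_ij equals the minimum over all length-2 walks i = v_0 → v_1 → … → v_2 = j of Σ_t A[v_t][v_{t+1}]. For example, for (i, j) = (0, 1) we minimise over 2 possible intermediate vertex sequences; the minimum is 8, attained along the walk 0 → 0 → 1.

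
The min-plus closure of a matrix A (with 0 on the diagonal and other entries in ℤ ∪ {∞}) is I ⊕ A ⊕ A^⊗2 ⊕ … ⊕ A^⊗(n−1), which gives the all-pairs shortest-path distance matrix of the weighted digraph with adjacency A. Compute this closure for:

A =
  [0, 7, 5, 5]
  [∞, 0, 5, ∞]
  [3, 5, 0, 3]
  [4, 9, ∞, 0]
Closure =
  [0, 7, 5, 5]
  [8, 0, 5, 8]
  [3, 5, 0, 3]
  [4, 9, 9, 0]

This is the Floyd-Warshall all-pairs shortest-path computation. For each intermediate vertex k = 0, 1, …, 3, update dist[i][j] ← min(dist[i][j], dist[i][k] + dist[k][j]). The final matrix gives, for each (i, j), the minimum total weight of any directed path from i to j (possibly empty when i = j).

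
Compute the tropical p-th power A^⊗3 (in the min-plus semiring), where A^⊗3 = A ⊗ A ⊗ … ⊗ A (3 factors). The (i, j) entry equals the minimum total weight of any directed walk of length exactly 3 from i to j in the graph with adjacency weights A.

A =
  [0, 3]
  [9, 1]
A^⊗3 =
  [0, 3]
  [9, 3]

Each entry (A^⊗3)_ij equals the minimum over all length-3 walks i = v_0 → v_1 → … → v_3 = j of Σ_t A[v_t][v_{t+1}]. For example, for (i, j) = (0, 1) we minimise over 4 possible intermediate vertex sequences; the minimum is 3, attained along the walk 0 → 0 → 0 → 1.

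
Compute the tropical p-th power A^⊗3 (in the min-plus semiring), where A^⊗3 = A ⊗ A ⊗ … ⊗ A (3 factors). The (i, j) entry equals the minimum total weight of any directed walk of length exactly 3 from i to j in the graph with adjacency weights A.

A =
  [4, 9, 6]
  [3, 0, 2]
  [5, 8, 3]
A^⊗3 =
  [12, 9, 11]
  [3, 0, 2]
  [11, 8, 9]

Each entry (A^⊗3)_ij equals the minimum over all length-3 walks i = v_0 → v_1 → … → v_3 = j of Σ_t A[v_t][v_{t+1}]. For example, for (i, j) = (0, 2) we minimise over 9 possible intermediate vertex sequences; the minimum is 11, attained along the walk 0 → 1 → 1 → 2.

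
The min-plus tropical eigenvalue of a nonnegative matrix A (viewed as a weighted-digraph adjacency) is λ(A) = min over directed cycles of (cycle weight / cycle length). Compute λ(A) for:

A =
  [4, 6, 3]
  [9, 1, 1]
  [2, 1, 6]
λ(A) = 1

Enumerate directed cycles and compute their means (weight / length). Sample:
  cycle 0 → 0: weight = 4, length = 1, mean = 4/1 ≈ 4.000
  cycle 1 → 1: weight = 1, length = 1, mean = 1/1 ≈ 1.000
  cycle 2 → 2: weight = 6, length = 1, mean = 6/1 ≈ 6.000
  cycle 0 → 1 → 0: weight = 15, length = 2, mean = 15/2 ≈ 7.500
  cycle 0 → 2 → 0: weight = 5, length = 2, mean = 5/2 ≈ 2.500
  cycle 1 → 0 → 1: weight = 15, length = 2, mean = 15/2 ≈ 7.500
Minimum mean = 1.000, attained e.g. along the cycle 1 → 1 with weight 1 and length 1. So λ(A) = 1/1 = 1.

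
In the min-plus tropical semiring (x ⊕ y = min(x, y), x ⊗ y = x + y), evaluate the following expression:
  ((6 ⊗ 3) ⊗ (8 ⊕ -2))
((6 ⊗ 3) ⊗ (8 ⊕ -2)) = 7

Expand innermost to outermost. Recall ⊕ takes the minimum of its arguments and ⊗ takes their sum. Working out the expression ((6 ⊗ 3) ⊗ (8 ⊕ -2)) gives 7.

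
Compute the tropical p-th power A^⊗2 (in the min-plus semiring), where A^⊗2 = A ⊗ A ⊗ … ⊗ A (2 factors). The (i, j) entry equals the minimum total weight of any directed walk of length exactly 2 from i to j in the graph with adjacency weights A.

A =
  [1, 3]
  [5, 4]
A^⊗2 =
  [2, 4]
  [6, 8]

Each entry (A^⊗2)_ij equals the minimum over all length-2 walks i = v_0 → v_1 → … → v_2 = j of Σ_t A[v_t][v_{t+1}]. For example, for (i, j) = (0, 1) we minimise over 2 possible intermediate vertex sequences; the minimum is 4, attained along the walk 0 → 0 → 1.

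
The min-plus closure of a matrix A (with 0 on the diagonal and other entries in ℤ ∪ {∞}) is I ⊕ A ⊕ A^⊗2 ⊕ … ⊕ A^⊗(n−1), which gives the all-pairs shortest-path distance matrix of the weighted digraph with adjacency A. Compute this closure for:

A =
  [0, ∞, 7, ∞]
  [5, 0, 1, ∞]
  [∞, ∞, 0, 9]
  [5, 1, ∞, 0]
Closure =
  [0, 17, 7, 16]
  [5, 0, 1, 10]
  [14, 10, 0, 9]
  [5, 1, 2, 0]

This is the Floyd-Warshall all-pairs shortest-path computation. For each intermediate vertex k = 0, 1, …, 3, update dist[i][j] ← min(dist[i][j], dist[i][k] + dist[k][j]). The final matrix gives, for each (i, j), the minimum total weight of any directed path from i to j (possibly empty when i = j).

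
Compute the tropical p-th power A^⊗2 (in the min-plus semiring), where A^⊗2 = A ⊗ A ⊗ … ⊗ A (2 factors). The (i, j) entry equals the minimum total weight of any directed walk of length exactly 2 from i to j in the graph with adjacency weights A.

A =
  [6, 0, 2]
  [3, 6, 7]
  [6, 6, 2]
A^⊗2 =
  [3, 6, 4]
  [9, 3, 5]
  [8, 6, 4]

Each entry (A^⊗2)_ij equals the minimum over all length-2 walks i = v_0 → v_1 → … → v_2 = j of Σ_t A[v_t][v_{t+1}]. For example, for (i, j) = (0, 2) we minimise over 3 possible intermediate vertex sequences; the minimum is 4, attained along the walk 0 → 2 → 2.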